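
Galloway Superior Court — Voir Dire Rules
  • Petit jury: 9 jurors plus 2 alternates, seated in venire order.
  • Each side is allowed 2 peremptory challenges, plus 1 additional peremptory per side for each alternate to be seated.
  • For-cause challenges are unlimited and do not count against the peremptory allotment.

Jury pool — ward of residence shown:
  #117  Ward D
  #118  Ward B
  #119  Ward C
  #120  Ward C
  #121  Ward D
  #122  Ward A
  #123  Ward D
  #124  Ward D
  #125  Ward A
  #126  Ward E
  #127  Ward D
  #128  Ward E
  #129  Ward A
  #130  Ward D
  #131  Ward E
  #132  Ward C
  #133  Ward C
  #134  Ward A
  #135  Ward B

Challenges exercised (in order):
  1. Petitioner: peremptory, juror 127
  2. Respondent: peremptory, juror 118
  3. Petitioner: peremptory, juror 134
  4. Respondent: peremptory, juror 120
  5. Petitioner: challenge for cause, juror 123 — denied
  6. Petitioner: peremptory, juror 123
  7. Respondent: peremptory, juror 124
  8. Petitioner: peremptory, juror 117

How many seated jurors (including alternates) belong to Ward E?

Removed: #117, #118, #120, #123, #124, #127, #134.
Seated (11 incl. alternates): #119, #121, #122, #125, #126, #128, #129, #130, #131, #132, #133.
Of those, in Ward E: #126, #128, #131 → 3.

3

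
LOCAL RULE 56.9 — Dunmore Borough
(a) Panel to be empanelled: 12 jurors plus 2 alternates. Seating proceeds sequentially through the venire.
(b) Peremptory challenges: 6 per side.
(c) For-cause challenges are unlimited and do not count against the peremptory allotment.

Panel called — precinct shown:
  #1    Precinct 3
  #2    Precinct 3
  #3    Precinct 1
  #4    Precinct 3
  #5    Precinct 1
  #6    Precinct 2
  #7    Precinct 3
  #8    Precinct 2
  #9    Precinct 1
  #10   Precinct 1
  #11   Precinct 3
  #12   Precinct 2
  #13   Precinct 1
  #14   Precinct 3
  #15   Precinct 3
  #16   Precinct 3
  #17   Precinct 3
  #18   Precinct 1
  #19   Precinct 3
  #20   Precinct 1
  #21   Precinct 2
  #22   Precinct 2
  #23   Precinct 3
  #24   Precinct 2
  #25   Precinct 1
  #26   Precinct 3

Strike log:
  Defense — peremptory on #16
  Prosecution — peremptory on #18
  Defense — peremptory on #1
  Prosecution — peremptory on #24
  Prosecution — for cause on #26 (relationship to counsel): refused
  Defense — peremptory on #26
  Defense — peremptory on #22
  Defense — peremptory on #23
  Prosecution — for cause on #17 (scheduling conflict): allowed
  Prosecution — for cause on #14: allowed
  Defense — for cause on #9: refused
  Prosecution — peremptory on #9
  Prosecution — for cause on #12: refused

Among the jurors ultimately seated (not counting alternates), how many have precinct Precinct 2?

3

Removed: #1, #9, #14, #16, #17, #18, #22, #23, #24, #26.
Seated jurors 1–12: #2, #3, #4, #5, #6, #7, #8, #10, #11, #12, #13, #15 (alternates #19, #20 not counted).
Of those, in Precinct 2: #6, #8, #12 → 3.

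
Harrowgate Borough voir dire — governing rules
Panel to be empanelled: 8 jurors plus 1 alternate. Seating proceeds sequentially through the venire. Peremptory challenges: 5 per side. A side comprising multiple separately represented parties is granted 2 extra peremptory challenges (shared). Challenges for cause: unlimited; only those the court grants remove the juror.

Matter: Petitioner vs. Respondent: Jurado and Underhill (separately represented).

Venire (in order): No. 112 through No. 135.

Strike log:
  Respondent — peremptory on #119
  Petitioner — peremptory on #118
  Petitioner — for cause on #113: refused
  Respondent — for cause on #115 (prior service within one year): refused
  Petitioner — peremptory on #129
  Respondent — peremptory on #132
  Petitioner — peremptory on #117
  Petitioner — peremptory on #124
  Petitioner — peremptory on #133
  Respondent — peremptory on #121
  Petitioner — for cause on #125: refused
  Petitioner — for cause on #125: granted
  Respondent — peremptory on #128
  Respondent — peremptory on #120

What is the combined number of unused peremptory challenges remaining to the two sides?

Petitioner allotment: 5. Respondent allotment: 5 base + 2 multi-party = 7.
Petitioner peremptories used: #118, #129, #117, #124, #133 — 5 (for-cause on #113, #125, #125 don't count).
Respondent peremptories used: #119, #132, #121, #128, #120 — 5 (the for-cause on #115 doesn't count).
Remaining: (5 − 5) + (7 − 5) = 2.

2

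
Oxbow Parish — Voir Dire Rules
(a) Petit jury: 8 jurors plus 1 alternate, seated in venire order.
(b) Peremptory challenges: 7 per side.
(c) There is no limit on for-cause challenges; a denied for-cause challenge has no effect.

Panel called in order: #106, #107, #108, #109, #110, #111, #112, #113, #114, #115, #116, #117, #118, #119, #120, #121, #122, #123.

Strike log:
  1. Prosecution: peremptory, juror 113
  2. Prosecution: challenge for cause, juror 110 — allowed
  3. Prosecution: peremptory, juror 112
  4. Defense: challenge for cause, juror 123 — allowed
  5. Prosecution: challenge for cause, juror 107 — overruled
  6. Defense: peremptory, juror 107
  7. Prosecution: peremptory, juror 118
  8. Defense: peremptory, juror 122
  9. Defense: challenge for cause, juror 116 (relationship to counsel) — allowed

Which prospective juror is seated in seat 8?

119

Removed: #107, #110, #112, #113, #116, #118, #122, #123.
Seating in order: seats 1–8 → #106, #108, #109, #111, #114, #115, #117, #119; alternates → #120.
So seat 8 is #119.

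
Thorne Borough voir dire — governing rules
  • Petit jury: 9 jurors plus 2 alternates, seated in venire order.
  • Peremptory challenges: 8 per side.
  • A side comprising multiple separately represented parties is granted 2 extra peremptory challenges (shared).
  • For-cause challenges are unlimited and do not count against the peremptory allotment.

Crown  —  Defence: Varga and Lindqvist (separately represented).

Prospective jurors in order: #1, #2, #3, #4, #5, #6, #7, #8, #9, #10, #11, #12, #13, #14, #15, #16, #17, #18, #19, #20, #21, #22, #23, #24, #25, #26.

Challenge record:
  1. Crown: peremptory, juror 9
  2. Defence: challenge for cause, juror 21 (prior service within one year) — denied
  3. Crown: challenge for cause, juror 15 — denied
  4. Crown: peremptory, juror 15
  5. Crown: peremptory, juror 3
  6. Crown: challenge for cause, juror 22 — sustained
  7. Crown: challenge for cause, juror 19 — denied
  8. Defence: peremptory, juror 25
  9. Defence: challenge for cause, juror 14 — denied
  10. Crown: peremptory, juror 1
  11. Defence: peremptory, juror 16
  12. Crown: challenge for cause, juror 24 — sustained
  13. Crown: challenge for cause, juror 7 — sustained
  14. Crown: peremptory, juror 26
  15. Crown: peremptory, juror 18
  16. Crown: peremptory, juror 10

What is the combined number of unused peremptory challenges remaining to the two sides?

Crown allotment: 8. Defence allotment: 8 base + 2 multi-party = 10.
Crown peremptories used: #9, #15, #3, #1, #26, #18, #10 — 7 (for-cause on #15, #22, #19, #24, #7 don't count).
Defence peremptories used: #25, #16 — 2 (for-cause on #21, #14 don't count).
Remaining: (8 − 7) + (10 − 2) = 9.

9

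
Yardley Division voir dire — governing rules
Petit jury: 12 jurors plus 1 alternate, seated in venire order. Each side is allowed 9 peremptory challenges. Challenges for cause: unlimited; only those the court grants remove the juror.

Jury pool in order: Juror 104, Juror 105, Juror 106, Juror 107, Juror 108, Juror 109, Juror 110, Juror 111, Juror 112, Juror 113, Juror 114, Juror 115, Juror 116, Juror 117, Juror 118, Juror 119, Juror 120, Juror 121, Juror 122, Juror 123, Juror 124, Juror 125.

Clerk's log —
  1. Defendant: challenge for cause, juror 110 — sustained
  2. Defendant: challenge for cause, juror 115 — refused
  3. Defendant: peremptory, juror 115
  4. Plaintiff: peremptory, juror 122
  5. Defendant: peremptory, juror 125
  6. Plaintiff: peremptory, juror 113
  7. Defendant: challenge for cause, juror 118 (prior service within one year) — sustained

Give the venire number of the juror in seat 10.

116

Removed: #110, #113, #115, #118, #122, #125.
Seating in order: seats 1–12 → #104, #105, #106, #107, #108, #109, #111, #112, #114, #116, #117, #119; alternates → #120.
So seat 10 is #116.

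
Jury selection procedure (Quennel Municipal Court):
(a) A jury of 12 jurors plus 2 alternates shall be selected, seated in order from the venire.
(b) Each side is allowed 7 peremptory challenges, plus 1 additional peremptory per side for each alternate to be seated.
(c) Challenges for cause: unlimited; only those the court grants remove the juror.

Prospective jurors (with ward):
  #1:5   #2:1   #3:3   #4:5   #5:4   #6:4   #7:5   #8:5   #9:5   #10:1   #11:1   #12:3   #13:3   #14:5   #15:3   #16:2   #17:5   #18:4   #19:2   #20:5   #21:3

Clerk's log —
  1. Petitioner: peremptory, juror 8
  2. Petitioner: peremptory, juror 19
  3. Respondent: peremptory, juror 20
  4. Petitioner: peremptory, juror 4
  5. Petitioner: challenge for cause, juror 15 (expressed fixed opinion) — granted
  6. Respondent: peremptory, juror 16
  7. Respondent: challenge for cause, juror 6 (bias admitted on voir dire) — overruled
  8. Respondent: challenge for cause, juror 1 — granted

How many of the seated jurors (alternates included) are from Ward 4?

3

Removed: #1, #4, #8, #15, #16, #19, #20.
Seated (14 incl. alternates): #2, #3, #5, #6, #7, #9, #10, #11, #12, #13, #14, #17, #18, #21.
Of those, in Ward 4: #5, #6, #18 → 3.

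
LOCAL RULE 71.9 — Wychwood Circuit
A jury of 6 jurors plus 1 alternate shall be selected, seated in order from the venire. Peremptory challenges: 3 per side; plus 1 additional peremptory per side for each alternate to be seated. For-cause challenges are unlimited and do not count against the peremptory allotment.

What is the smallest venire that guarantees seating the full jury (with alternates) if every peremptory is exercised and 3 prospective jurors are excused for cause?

Seats to fill: 6 + 1 alternates = 7.
Peremptories: 3 + 1×1 = 4 per side × 2 sides = 8.
For-cause removals: 3.
Minimum venire: 7 + 8 + 3 = 18.

18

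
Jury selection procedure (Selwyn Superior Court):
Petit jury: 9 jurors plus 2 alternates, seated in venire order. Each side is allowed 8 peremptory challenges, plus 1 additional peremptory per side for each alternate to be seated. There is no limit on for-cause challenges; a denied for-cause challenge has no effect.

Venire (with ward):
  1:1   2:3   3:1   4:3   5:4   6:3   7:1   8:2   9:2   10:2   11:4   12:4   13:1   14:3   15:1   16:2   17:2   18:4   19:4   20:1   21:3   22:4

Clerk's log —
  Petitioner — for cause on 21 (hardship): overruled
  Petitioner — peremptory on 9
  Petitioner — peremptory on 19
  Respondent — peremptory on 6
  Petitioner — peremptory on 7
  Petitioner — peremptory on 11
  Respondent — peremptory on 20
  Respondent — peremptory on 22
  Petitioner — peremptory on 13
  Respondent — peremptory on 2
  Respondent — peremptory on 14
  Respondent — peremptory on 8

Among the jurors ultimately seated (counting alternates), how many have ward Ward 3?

Removed: #2, #6, #7, #8, #9, #11, #13, #14, #19, #20, #22.
Seated (11 incl. alternates): #1, #3, #4, #5, #10, #12, #15, #16, #17, #18, #21.
Of those, in Ward 3: #4, #21 → 2.

2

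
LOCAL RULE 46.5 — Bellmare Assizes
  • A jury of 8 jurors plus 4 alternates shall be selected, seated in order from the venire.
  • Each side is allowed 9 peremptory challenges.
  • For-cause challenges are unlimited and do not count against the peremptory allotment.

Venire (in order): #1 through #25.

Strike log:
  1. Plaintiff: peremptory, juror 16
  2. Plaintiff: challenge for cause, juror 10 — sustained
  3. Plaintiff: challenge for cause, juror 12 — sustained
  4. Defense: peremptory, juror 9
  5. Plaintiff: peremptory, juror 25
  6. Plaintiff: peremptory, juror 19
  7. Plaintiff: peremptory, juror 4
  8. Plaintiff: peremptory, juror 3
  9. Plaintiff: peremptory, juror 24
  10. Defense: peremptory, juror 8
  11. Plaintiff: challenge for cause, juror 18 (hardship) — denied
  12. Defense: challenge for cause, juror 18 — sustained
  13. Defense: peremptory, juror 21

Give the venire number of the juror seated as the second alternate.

17

Removed: #3, #4, #8, #9, #10, #12, #16, #18, #19, #21, #24, #25.
Seating in order: seats 1–8 → #1, #2, #5, #6, #7, #11, #13, #14; alternates → #15, #17, #20, #22.
So alternate 2 is #17.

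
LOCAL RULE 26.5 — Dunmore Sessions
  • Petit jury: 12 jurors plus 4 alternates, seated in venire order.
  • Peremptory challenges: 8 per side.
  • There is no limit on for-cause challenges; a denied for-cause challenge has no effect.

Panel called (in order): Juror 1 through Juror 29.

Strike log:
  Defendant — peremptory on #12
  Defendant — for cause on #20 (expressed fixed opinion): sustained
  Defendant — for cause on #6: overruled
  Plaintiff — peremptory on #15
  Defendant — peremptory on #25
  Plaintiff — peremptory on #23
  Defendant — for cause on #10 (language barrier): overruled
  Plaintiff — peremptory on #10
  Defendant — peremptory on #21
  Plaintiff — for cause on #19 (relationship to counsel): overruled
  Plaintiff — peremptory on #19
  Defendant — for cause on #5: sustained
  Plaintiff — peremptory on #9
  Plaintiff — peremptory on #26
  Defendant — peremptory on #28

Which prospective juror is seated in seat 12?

Removed: #5, #9, #10, #12, #15, #19, #20, #21, #23, #25, #26, #28. (#6 stays — for-cause denied.)
Seating in order: seats 1–12 → #1, #2, #3, #4, #6, #7, #8, #11, #13, #14, #16, #17; alternates → #18, #22, #24, #27.
So seat 12 is #17.

17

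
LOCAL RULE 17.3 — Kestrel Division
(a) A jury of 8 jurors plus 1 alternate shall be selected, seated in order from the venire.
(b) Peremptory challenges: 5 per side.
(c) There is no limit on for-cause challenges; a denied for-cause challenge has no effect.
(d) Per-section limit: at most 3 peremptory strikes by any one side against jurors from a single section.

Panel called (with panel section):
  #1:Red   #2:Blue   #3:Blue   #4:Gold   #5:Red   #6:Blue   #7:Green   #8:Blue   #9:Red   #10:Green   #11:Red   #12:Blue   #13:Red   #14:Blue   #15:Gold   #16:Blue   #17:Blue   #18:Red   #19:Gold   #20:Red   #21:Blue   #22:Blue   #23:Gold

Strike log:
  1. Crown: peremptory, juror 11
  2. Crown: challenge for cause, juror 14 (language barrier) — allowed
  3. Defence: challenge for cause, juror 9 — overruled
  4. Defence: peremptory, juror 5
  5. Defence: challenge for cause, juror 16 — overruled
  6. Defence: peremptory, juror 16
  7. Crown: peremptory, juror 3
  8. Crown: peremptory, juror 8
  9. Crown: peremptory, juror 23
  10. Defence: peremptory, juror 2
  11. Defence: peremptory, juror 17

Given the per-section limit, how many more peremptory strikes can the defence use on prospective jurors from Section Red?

1

Defence peremptories so far: #5, #16, #2, #17 — 4 of 5 used, 1 left overall.
Against Section Red: #5 — 1 used; per-section cap 3 leaves 2.
Binding limit: min(1, 2) = 1.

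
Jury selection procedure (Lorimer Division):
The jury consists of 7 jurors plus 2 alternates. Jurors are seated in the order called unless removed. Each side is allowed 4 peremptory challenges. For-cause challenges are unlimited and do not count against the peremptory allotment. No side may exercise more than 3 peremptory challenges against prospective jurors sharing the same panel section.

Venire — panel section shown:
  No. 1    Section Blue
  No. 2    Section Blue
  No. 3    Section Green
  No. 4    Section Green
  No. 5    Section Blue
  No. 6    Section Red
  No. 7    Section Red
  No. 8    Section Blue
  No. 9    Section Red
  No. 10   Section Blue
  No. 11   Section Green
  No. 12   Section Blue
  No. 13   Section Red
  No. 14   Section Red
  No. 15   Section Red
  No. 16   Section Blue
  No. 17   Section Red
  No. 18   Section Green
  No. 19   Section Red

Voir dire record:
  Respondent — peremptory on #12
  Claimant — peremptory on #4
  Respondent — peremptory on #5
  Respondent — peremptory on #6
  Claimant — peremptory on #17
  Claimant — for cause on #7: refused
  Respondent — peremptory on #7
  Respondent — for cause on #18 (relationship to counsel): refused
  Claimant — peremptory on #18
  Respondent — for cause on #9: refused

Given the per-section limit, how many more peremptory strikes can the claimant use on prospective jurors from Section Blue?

1

Claimant peremptories so far: #4, #17, #18 — 3 of 4 used, 1 left overall.
Against Section Blue: none yet — per-section cap 3 leaves 3.
Binding limit: min(1, 3) = 1.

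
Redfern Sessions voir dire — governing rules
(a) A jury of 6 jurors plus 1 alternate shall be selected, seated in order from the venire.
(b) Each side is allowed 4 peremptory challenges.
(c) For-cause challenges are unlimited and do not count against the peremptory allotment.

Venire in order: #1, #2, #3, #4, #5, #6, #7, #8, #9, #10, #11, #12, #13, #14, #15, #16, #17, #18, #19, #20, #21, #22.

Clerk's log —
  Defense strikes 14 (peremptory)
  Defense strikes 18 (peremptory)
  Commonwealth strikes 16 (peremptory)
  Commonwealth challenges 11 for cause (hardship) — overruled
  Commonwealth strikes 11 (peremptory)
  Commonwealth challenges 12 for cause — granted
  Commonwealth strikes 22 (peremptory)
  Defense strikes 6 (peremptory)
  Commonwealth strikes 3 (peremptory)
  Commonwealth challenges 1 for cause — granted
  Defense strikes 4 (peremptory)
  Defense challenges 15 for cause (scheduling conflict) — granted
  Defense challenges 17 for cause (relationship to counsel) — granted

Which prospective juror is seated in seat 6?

10

Removed: #1, #3, #4, #6, #11, #12, #14, #15, #16, #17, #18, #22.
Seating in order: seats 1–6 → #2, #5, #7, #8, #9, #10; alternates → #13.
So seat 6 is #10.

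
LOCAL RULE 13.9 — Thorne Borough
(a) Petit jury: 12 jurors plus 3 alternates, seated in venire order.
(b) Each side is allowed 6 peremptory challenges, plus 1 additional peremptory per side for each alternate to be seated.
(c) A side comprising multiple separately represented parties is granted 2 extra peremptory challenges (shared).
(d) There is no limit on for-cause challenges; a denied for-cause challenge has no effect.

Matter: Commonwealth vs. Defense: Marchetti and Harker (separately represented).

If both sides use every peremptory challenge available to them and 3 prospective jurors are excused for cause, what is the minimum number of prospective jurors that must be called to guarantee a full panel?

38

Seats to fill: 12 + 3 alternates = 15.
Peremptories — Commonwealth: 6 + 1×3 = 9; Defense: 6 + 1×3 + 2 = 11; total 20.
For-cause removals: 3.
Minimum venire: 15 + 20 + 3 = 38.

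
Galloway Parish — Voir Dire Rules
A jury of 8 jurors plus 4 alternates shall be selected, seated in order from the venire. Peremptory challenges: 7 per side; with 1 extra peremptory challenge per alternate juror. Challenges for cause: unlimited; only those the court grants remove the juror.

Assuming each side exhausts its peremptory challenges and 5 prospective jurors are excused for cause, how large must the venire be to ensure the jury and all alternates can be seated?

39

Seats to fill: 8 + 4 alternates = 12.
Peremptories: 7 + 1×4 = 11 per side × 2 sides = 22.
For-cause removals: 5.
Minimum venire: 12 + 22 + 5 = 39.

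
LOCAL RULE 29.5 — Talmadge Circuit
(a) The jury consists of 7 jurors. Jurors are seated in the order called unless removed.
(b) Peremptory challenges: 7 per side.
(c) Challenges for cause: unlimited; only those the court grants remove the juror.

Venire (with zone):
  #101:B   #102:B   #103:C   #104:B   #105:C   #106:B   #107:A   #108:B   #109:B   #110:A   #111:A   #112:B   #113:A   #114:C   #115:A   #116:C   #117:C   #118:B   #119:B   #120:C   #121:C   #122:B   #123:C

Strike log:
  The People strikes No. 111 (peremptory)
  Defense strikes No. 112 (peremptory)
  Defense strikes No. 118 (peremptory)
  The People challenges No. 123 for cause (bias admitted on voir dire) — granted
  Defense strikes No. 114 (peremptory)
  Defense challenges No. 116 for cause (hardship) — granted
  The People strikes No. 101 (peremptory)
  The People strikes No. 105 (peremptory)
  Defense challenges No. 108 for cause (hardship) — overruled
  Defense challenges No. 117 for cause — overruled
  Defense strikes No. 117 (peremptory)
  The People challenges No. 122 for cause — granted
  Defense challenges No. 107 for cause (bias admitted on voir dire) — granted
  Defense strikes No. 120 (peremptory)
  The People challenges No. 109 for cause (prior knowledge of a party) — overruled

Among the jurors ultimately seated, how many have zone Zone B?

5

Removed: #101, #105, #107, #111, #112, #114, #116, #117, #118, #120, #122, #123.
Seated jurors 1–7: #102, #103, #104, #106, #108, #109, #110.
Of those, in Zone B: #102, #104, #106, #108, #109 → 5.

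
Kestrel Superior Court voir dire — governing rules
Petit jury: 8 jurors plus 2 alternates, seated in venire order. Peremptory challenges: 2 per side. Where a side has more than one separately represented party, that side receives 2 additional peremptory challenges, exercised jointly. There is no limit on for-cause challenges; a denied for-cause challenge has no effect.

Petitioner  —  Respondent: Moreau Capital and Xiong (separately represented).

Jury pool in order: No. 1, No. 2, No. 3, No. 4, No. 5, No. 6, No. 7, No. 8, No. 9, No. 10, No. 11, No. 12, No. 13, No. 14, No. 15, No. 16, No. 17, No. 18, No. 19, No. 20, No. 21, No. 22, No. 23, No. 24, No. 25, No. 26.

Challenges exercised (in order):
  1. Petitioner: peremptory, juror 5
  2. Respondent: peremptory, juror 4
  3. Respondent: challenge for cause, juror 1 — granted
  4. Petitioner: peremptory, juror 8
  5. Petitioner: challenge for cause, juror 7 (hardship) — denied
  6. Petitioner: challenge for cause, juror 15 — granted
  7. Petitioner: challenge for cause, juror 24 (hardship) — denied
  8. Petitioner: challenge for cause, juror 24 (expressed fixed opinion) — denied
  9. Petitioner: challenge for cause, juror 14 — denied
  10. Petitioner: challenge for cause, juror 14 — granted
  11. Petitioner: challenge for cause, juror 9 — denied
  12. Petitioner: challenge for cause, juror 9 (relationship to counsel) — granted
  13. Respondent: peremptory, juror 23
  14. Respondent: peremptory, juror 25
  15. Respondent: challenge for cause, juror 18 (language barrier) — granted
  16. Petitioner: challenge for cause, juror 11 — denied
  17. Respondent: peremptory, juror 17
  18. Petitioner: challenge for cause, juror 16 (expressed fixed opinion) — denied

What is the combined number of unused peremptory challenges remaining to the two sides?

0

Petitioner allotment: 2. Respondent allotment: 2 base + 2 multi-party = 4.
Petitioner peremptories used: #5, #8 — 2 (for-cause on #7, #15, #24, #24, #14, #14, #9, #9, #11, #16 don't count).
Respondent peremptories used: #4, #23, #25, #17 — 4 (for-cause on #1, #18 don't count).
Remaining: (2 − 2) + (4 − 4) = 0.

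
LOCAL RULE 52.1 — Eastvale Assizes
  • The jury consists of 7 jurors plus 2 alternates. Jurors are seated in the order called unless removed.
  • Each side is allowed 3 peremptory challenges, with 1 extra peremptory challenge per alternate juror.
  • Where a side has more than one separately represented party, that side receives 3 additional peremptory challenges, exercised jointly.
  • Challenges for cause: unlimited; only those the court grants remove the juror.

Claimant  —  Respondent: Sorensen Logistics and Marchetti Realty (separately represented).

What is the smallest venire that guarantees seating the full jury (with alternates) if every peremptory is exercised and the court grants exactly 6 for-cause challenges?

28

Seats to fill: 7 + 2 alternates = 9.
Peremptories — Claimant: 3 + 1×2 = 5; Respondent: 3 + 1×2 + 3 = 8; total 13.
For-cause removals: 6.
Minimum venire: 9 + 13 + 6 = 28.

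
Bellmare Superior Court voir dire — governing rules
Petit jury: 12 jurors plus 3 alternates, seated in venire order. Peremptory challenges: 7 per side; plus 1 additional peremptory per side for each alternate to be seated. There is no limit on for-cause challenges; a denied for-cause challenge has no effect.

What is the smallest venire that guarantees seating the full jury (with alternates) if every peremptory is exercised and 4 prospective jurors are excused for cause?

39

Seats to fill: 12 + 3 alternates = 15.
Peremptories: 7 + 1×3 = 10 per side × 2 sides = 20.
For-cause removals: 4.
Minimum venire: 15 + 20 + 4 = 39.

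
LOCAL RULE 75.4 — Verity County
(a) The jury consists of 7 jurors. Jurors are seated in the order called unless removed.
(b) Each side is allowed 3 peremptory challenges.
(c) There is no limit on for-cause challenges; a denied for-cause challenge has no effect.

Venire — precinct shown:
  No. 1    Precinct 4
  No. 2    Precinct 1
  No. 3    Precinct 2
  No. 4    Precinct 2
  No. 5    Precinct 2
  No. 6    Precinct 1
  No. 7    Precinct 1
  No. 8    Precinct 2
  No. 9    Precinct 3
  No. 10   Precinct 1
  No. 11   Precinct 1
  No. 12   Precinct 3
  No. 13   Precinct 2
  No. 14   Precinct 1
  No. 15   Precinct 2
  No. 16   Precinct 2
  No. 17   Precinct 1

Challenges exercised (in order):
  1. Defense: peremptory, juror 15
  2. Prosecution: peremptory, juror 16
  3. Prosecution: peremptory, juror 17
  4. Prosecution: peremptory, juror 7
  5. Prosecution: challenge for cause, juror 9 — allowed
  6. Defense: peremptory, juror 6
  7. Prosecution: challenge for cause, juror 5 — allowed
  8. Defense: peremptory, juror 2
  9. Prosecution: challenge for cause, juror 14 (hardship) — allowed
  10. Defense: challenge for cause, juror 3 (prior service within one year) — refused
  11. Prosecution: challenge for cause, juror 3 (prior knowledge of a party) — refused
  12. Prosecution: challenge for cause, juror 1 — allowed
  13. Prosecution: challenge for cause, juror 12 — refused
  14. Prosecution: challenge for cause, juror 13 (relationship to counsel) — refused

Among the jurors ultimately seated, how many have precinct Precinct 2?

4

Removed: #1, #2, #5, #6, #7, #9, #14, #15, #16, #17.
Seated jurors 1–7: #3, #4, #8, #10, #11, #12, #13.
Of those, in Precinct 2: #3, #4, #8, #13 → 4.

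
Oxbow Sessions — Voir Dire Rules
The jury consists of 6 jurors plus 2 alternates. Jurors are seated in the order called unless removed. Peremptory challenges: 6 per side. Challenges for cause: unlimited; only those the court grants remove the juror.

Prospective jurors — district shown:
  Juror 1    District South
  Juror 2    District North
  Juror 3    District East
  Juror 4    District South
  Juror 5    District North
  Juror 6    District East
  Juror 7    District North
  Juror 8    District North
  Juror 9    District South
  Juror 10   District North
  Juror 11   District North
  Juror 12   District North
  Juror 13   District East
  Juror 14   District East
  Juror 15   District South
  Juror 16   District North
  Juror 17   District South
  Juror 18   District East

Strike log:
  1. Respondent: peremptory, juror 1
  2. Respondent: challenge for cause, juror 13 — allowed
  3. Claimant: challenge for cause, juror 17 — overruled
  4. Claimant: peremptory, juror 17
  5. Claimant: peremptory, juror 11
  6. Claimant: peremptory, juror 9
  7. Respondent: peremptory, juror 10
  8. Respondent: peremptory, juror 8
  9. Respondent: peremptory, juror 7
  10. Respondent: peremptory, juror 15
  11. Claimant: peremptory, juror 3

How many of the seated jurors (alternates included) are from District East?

Removed: #1, #3, #7, #8, #9, #10, #11, #13, #15, #17.
Seated (8 incl. alternates): #2, #4, #5, #6, #12, #14, #16, #18.
Of those, in District East: #6, #14, #18 → 3.

3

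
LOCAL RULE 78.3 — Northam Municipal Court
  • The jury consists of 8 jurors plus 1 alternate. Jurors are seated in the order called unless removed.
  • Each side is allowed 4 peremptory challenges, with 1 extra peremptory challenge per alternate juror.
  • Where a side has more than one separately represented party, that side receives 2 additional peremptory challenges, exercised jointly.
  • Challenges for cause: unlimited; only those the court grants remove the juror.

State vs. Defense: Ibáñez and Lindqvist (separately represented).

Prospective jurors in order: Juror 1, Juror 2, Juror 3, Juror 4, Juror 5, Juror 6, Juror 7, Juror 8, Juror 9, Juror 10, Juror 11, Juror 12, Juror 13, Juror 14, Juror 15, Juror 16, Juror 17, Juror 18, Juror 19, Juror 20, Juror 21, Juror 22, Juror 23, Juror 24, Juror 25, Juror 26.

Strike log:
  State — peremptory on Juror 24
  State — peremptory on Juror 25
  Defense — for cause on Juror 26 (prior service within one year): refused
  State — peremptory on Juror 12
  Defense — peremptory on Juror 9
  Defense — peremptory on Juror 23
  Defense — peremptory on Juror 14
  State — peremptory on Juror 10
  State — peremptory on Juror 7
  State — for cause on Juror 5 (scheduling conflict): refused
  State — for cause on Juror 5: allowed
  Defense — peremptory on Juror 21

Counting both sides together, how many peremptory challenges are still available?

State allotment: 4 base + 1 × 1 alternate = 5. Defense allotment: 4 base + 1 × 1 alternate + 2 multi-party = 7.
State peremptories used: #24, #25, #12, #10, #7 — 5 (for-cause on #5, #5 don't count).
Defense peremptories used: #9, #23, #14, #21 — 4 (the for-cause on #26 doesn't count).
Remaining: (5 − 5) + (7 − 4) = 3.

3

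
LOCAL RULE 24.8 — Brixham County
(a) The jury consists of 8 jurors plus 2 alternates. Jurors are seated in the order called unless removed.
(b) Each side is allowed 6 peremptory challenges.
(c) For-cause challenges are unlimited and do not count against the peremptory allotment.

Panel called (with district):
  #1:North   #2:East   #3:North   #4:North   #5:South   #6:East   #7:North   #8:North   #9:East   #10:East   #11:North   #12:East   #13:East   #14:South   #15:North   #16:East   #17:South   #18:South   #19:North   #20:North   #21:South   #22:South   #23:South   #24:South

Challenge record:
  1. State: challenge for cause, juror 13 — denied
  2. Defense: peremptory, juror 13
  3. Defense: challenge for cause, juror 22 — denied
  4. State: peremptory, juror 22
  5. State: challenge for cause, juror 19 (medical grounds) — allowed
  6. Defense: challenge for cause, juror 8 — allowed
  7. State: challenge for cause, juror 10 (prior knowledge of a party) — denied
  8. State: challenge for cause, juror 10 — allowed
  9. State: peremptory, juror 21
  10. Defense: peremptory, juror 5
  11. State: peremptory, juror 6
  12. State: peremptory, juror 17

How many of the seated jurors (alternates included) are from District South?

1

Removed: #5, #6, #8, #10, #13, #17, #19, #21, #22.
Seated (10 incl. alternates): #1, #2, #3, #4, #7, #9, #11, #12, #14, #15.
Of those, in District South: #14 → 1.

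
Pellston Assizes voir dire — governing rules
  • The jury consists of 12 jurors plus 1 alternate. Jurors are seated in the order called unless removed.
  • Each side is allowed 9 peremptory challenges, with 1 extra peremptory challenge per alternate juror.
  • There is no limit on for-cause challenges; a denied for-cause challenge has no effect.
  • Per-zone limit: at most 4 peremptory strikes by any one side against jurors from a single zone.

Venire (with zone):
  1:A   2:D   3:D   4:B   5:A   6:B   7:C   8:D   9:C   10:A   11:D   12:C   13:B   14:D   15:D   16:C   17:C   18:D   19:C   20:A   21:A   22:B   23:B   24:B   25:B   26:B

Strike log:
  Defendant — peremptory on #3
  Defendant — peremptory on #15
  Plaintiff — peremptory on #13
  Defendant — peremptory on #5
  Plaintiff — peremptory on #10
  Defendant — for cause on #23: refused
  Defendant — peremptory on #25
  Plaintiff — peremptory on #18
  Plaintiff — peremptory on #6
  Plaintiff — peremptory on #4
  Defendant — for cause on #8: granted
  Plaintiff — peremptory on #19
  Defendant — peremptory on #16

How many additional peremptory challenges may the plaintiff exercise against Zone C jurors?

3

Plaintiff peremptories so far: #13, #10, #18, #6, #4, #19 — 6 of 10 used, 4 left overall.
Against Zone C: #19 — 1 used; per-zone cap 4 leaves 3.
Binding limit: min(4, 3) = 3.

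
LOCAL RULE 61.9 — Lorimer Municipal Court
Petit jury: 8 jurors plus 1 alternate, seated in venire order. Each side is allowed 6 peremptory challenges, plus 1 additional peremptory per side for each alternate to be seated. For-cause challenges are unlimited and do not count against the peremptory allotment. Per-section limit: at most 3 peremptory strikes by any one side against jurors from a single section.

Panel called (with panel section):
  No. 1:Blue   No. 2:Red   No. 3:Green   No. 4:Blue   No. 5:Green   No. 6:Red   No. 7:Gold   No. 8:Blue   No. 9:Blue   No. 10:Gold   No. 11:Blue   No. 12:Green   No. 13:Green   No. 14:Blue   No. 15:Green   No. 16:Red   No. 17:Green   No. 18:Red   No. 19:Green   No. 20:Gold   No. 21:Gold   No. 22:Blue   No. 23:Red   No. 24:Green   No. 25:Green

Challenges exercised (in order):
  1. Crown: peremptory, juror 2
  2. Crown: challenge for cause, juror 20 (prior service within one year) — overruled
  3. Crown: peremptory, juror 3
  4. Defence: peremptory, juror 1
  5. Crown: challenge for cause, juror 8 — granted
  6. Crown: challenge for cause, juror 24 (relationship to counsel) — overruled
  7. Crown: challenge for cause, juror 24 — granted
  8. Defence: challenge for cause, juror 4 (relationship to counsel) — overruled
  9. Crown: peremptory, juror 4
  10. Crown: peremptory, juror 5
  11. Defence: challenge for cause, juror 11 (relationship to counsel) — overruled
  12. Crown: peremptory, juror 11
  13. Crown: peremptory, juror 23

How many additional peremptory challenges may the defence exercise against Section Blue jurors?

Defence peremptories so far: #1 — 1 of 7 used, 6 left overall.
Against Section Blue: #1 — 1 used; per-section cap 3 leaves 2.
Binding limit: min(6, 2) = 2.

2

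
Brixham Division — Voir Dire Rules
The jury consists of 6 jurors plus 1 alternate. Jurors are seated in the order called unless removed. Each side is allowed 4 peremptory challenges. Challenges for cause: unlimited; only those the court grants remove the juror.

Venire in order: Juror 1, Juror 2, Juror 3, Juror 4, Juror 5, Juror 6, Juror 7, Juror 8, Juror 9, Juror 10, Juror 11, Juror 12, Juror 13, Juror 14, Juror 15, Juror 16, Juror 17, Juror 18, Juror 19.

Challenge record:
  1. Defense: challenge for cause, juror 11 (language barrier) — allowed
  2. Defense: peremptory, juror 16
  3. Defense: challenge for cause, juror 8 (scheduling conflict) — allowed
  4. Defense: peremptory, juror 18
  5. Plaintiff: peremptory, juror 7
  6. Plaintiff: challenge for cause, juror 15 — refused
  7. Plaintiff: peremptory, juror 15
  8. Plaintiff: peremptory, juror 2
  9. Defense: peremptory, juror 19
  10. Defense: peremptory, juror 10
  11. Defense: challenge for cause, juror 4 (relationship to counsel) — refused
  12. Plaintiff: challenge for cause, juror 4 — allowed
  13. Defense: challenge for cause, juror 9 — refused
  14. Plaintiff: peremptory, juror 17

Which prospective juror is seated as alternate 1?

Removed: #2, #4, #7, #8, #10, #11, #15, #16, #17, #18, #19. (#9 stays — for-cause denied.)
Filling seats in venire order through position 7: #1, #3, #5, #6, #9, #12, #13.
So alternate 1 is #13.

13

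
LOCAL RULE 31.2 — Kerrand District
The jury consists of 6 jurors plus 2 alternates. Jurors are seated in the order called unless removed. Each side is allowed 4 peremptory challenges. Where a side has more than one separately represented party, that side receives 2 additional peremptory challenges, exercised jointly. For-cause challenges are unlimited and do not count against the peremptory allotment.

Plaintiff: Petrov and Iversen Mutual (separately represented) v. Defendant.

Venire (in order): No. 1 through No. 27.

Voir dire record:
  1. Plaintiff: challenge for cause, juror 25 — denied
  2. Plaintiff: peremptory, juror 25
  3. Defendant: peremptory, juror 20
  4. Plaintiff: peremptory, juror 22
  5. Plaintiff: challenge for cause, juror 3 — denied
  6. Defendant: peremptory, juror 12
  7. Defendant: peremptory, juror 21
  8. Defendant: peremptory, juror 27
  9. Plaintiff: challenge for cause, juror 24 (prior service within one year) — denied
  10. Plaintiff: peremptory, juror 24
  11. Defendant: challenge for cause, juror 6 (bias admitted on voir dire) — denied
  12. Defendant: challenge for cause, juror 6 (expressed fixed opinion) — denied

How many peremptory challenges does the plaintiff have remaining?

3

Plaintiff allotment: 4 base + 2 multi-party = 6.
Plaintiff peremptories used: #25, #22, #24 — 3 (for-cause on #25, #3, #24 don't count).
Remaining: 6 − 3 = 3.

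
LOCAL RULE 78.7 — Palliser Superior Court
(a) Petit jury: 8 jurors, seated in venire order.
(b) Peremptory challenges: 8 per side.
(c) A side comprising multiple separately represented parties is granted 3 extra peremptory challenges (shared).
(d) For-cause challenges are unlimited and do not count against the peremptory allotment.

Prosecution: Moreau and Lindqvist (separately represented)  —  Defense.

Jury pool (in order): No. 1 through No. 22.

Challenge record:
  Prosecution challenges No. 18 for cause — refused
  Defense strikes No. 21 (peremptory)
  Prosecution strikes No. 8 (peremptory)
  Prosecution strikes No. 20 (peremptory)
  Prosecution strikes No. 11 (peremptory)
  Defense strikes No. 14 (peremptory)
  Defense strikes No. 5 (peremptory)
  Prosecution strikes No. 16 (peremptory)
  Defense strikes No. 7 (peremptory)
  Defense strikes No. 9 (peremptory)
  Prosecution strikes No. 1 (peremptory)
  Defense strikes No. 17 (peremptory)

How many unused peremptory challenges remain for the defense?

2

Defense allotment: 8.
Defense peremptories used: #21, #14, #5, #7, #9, #17 — 6.
Remaining: 8 − 6 = 2.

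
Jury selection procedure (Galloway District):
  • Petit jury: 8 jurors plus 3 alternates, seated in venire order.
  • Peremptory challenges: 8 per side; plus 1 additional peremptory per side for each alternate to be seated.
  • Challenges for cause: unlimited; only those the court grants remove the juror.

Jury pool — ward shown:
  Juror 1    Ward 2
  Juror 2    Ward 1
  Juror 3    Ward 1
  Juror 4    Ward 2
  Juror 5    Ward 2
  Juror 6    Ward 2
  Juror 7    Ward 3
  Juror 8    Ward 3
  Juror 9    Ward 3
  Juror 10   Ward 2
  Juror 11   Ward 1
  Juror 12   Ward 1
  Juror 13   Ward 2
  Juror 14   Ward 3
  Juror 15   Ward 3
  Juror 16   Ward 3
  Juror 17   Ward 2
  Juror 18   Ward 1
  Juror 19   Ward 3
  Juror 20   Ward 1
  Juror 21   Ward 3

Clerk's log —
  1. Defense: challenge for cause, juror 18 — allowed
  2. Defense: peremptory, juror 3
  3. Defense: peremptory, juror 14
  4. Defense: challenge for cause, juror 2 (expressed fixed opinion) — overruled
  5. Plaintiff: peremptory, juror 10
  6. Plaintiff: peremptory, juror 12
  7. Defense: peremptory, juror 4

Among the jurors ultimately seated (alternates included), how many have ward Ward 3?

Removed: #3, #4, #10, #12, #14, #18.
Seated (11 incl. alternates): #1, #2, #5, #6, #7, #8, #9, #11, #13, #15, #16.
Of those, in Ward 3: #7, #8, #9, #15, #16 → 5.

5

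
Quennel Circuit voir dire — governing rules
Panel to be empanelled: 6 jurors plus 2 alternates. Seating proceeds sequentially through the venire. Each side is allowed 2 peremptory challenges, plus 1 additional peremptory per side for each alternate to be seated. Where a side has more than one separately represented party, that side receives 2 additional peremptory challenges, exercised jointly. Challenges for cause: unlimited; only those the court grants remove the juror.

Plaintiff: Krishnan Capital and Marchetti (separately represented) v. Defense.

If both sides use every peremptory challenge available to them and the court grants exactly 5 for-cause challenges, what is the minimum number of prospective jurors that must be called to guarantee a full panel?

23

Seats to fill: 6 + 2 alternates = 8.
Peremptories — Plaintiff: 2 + 1×2 + 2 = 6; Defense: 2 + 1×2 = 4; total 10.
For-cause removals: 5.
Minimum venire: 8 + 10 + 5 = 23.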